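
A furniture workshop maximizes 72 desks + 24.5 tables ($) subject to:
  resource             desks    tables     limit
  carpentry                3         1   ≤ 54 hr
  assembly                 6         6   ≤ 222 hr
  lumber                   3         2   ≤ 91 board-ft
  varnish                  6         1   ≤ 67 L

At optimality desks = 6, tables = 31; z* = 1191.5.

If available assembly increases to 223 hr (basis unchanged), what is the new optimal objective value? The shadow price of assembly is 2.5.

1194

Δb = 1, so new z* = 1191.5 + (2.5)·(1) = 1191.5 + 2.5 = 1194.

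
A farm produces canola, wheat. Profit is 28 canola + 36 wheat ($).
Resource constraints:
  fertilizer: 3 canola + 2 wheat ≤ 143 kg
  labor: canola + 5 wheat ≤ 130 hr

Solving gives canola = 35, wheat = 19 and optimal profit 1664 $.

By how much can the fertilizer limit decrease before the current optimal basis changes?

Binding constraints: fertilizer, labor. The basis is B = [[3,2],[1,5]] with det 13.
Per unit decrease in fertilizer, x* moves by d = (-0.3846, 0.0769).
The basis stays optimal until canola reaches 0; allowable decrease = 91 kg.

91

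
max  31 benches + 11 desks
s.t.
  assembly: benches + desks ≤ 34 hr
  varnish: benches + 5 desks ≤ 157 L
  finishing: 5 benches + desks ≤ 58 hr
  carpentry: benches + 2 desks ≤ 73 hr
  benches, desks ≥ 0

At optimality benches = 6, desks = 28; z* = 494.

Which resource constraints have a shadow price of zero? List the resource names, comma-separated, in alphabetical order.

carpentry, varnish

assembly: 34/34 (binding)
varnish: 146/157 (slack 11)
finishing: 58/58 (binding)
carpentry: 62/73 (slack 11)
By complementary slackness, a constraint with positive slack has shadow price 0 → carpentry, varnish.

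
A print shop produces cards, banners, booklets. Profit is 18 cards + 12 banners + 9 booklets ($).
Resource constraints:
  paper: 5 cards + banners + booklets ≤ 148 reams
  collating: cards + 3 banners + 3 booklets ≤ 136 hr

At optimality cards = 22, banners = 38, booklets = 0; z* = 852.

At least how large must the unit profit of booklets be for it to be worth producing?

12

Both paper and collating are binding at x*.
Dual feasibility on the basic columns requires 5·y_paper + 1·y_collating = 18, 1·y_paper + 3·y_collating = 12.
Solving: y_paper = 3, y_collating = 3.
booklets enters the basis when its profit ≥ yᵀa₃ = 3·1 + 3·3 = 12.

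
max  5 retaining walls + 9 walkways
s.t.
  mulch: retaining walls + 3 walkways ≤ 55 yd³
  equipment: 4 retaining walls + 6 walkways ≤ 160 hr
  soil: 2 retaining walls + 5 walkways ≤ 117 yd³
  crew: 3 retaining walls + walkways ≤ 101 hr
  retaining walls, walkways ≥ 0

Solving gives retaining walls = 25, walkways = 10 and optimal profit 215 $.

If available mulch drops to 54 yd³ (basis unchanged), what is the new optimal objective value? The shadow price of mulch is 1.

Δb = -1, so new z* = 215 + (1)·(-1) = 215 − 1 = 214.

214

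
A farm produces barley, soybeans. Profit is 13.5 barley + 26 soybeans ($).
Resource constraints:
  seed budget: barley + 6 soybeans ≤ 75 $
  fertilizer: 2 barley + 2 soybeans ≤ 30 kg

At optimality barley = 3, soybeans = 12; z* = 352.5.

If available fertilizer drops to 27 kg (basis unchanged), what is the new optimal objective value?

At the optimum: seed budget uses 75 of 75 (binding); fertilizer uses 30 of 30 (binding).
The binding rows give the dual system: 1·y_seed budget + 2·y_fertilizer = 13.5 and 6·y_seed budget + 2·y_fertilizer = 26.
→ y_seed budget = 2.5 and y_fertilizer = 5.5.
Δz = y_fertilizer·Δb = 5.5 × (-3) = -16.5, so new z* = 352.5 − 16.5 = 336.

336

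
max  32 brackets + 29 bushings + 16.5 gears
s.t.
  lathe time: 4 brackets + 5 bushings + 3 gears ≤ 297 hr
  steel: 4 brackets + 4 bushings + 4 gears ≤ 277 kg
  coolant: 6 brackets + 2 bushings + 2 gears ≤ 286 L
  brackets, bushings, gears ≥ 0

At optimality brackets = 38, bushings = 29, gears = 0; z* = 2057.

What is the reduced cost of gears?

Check each constraint at x*: lathe time 297/297 (tight); steel 268/277 (slack 9); coolant 286/286 (tight).
Slack constraints have shadow price 0 (complementary slackness).
The binding rows give the dual system: 4·y_lathe time + 6·y_coolant = 32 and 5·y_lathe time + 2·y_coolant = 29.
This yields shadow prices y_lathe time = 5, y_coolant = 2.
Reduced cost of gears: c₃ − yᵀa₃ = 16.5 − (5·3 + 2·2) = 16.5 − 19 = -2.5.

-2.5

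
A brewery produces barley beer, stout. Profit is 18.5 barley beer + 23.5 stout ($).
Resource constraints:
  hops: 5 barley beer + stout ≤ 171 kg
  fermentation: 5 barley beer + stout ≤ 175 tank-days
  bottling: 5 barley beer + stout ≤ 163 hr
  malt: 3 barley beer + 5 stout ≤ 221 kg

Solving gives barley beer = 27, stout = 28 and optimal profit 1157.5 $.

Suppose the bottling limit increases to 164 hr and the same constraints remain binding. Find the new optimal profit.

1158.5

At the optimum: hops uses 163 of 171 (slack = 8); fermentation uses 163 of 175 (slack = 12); bottling uses 163 of 163 (binding); malt uses 221 of 221 (binding).
Since hops, fermentation are not tight, their duals are 0.
From A_Bᵀ y = c: 5·y_bottling + 3·y_malt = 18.5; 1·y_bottling + 5·y_malt = 23.5.
→ y_bottling = 1 and y_malt = 4.5.
Δz = y_bottling·Δb = 1 × (1) = 1, so new z* = 1157.5 + 1 = 1158.5.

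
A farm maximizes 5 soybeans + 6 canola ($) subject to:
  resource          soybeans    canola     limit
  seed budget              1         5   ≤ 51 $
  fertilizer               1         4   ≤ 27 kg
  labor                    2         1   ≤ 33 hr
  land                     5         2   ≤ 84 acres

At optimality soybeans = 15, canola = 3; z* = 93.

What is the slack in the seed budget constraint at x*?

seed budget used = 1·15 + 5·3 = 30; slack = 51 − 30 = 21.

21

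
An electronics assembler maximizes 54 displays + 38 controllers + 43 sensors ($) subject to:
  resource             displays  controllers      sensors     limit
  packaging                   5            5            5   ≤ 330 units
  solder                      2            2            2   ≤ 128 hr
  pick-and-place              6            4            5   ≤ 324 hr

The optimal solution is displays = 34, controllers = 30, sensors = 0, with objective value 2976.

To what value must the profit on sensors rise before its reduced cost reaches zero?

46

Check each constraint at x*: packaging 320/330 (slack 10); solder 128/128 (tight); pick-and-place 324/324 (tight).
Slack constraints have shadow price 0 (complementary slackness).
From A_Bᵀ y = c: 2·y_solder + 6·y_pick-and-place = 54; 2·y_solder + 4·y_pick-and-place = 38.
Solving: y_solder = 3, y_pick-and-place = 8.
sensors enters the basis when its profit ≥ yᵀa₃ = 3·2 + 8·5 = 46.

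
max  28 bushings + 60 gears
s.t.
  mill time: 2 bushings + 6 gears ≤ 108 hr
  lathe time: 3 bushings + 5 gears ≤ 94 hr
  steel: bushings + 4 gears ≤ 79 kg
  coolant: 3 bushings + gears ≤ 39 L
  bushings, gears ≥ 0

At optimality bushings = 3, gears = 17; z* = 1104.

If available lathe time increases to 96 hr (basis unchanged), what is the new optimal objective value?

Check each constraint at x*: mill time 108/108 (tight); lathe time 94/94 (tight); steel 71/79 (slack 8); coolant 26/39 (slack 13).
By complementary slackness, y = 0 for the non-binding constraints.
Dual feasibility on the basic columns requires 2·y_mill time + 3·y_lathe time = 28, 6·y_mill time + 5·y_lathe time = 60.
→ y_mill time = 5 and y_lathe time = 6.
Δz = y_lathe time·Δb = 6 × (2) = 12, so new z* = 1104 + 12 = 1116.

1116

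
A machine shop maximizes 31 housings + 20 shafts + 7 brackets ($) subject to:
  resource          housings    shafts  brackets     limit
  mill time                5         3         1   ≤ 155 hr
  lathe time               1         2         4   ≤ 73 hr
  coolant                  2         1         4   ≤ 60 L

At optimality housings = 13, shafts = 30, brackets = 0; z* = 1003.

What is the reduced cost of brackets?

Binding: mill time and lathe time. Non-binding: coolant (4 unused).
Since coolant is not tight, its dual is 0.
Dual feasibility on the basic columns requires 5·y_mill time + 1·y_lathe time = 31, 3·y_mill time + 2·y_lathe time = 20.
Solving: y_mill time = 6, y_lathe time = 1.
Reduced cost of brackets: c₃ − yᵀa₃ = 7 − (6·1 + 1·4) = 7 − 10 = -3.

-3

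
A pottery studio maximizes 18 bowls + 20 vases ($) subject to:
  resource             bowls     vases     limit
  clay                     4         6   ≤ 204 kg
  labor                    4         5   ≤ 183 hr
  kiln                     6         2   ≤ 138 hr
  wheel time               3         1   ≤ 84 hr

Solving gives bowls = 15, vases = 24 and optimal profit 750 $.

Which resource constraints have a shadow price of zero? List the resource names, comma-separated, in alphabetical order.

clay: 204/204 (binding)
labor: 180/183 (slack 3)
kiln: 138/138 (binding)
wheel time: 69/84 (slack 15)
By complementary slackness, a constraint with positive slack has shadow price 0 → labor, wheel time.

labor, wheel time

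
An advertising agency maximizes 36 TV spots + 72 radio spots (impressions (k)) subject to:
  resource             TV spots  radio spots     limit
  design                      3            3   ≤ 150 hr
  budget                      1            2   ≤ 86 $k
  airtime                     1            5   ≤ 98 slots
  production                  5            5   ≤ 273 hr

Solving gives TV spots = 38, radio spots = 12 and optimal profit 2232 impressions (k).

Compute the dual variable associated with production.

Check each constraint at x*: design 150/150 (tight); budget 62/86 (slack 24); airtime 98/98 (tight); production 250/273 (slack 23).
By complementary slackness, y = 0 for the non-binding constraints.
Dual feasibility on the basic columns requires 3·y_design + 1·y_airtime = 36, 3·y_design + 5·y_airtime = 72.
Solving: y_design = 9, y_airtime = 9.
Shadow price of production = 0.

0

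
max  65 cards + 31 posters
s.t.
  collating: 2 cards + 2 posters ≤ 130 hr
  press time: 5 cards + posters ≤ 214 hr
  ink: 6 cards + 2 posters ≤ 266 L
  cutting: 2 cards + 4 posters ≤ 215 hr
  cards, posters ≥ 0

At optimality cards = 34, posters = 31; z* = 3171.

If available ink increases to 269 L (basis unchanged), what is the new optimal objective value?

Binding: collating and ink. Non-binding: press time (13 unused), cutting (23 unused).
By complementary slackness, y = 0 for the non-binding constraints.
The binding rows give the dual system: 2·y_collating + 6·y_ink = 65 and 2·y_collating + 2·y_ink = 31.
→ y_collating = 7 and y_ink = 8.5.
Δz = y_ink·Δb = 8.5 × (3) = 25.5, so new z* = 3171 + 25.5 = 3196.5.

3196.5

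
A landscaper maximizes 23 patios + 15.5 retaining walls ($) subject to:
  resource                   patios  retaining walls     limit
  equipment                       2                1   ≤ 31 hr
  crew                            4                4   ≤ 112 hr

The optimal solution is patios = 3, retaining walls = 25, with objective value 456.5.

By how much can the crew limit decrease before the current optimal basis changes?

Binding constraints: equipment, crew. The basis is B = [[2,1],[4,4]] with det 4.
Per unit decrease in crew, x* moves by d = (0.25, -0.5).
The basis stays optimal until retaining walls reaches 0; allowable decrease = 50 hr.

50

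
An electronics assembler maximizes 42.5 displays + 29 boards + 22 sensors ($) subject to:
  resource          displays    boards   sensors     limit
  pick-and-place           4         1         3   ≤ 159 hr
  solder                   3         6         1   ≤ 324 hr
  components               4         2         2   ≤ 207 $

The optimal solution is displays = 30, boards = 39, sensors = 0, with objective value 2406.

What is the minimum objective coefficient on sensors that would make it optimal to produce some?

27.5

Binding: pick-and-place and solder. Non-binding: components (9 unused).
By complementary slackness, y = 0 for the non-binding constraint.
From A_Bᵀ y = c: 4·y_pick-and-place + 3·y_solder = 42.5; 1·y_pick-and-place + 6·y_solder = 29.
Solving: y_pick-and-place = 8, y_solder = 3.5.
sensors enters the basis when its profit ≥ yᵀa₃ = 8·3 + 3.5·1 = 27.5.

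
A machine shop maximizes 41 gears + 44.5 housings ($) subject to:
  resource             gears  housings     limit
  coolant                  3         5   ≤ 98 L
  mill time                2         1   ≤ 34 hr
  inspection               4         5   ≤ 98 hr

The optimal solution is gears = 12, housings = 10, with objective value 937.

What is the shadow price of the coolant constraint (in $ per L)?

0

Binding: mill time and inspection. Non-binding: coolant (12 unused).
Since coolant is not tight, its dual is 0.
From A_Bᵀ y = c: 2·y_mill time + 4·y_inspection = 41; 1·y_mill time + 5·y_inspection = 44.5.
This yields shadow prices y_mill time = 4.5, y_inspection = 8.
Shadow price of coolant = 0.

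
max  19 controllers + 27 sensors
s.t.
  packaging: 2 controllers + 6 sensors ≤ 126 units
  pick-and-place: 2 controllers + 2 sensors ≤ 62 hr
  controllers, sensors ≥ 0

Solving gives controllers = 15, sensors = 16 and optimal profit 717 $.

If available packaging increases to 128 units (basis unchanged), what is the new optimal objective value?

Check each constraint at x*: packaging 126/126 (tight); pick-and-place 62/62 (tight).
From A_Bᵀ y = c: 2·y_packaging + 2·y_pick-and-place = 19; 6·y_packaging + 2·y_pick-and-place = 27.
This yields shadow prices y_packaging = 2, y_pick-and-place = 7.5.
Δz = y_packaging·Δb = 2 × (2) = 4, so new z* = 717 + 4 = 721.

721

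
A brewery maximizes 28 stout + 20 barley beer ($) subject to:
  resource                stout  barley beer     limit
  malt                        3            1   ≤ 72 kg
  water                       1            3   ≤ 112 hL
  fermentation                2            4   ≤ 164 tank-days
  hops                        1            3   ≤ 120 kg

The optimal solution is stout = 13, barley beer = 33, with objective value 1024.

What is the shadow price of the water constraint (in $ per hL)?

Check each constraint at x*: malt 72/72 (tight); water 112/112 (tight); fermentation 158/164 (slack 6); hops 112/120 (slack 8).
By complementary slackness, y = 0 for the non-binding constraints.
The binding rows give the dual system: 3·y_malt + 1·y_water = 28 and 1·y_malt + 3·y_water = 20.
Solving: y_malt = 8, y_water = 4.
Shadow price of water = 4.

4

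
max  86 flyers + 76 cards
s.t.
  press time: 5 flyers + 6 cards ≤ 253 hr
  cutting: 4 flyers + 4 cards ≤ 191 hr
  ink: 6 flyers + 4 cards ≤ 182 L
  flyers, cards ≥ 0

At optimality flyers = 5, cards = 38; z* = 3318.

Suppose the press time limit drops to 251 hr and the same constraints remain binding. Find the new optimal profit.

3304

Binding: press time and ink. Non-binding: cutting (19 unused).
Slack constraints have shadow price 0 (complementary slackness).
From A_Bᵀ y = c: 5·y_press time + 6·y_ink = 86; 6·y_press time + 4·y_ink = 76.
Solving: y_press time = 7, y_ink = 8.5.
Δz = y_press time·Δb = 7 × (-2) = -14, so new z* = 3318 − 14 = 3304.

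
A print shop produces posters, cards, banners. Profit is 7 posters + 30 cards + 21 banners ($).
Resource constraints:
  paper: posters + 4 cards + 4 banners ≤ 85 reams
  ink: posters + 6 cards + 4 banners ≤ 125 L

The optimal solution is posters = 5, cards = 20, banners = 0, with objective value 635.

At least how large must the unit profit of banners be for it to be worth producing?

At the optimum: paper uses 85 of 85 (binding); ink uses 125 of 125 (binding).
The binding rows give the dual system: 1·y_paper + 1·y_ink = 7 and 4·y_paper + 6·y_ink = 30.
Solving: y_paper = 6, y_ink = 1.
banners enters the basis when its profit ≥ yᵀa₃ = 6·4 + 1·4 = 28.

28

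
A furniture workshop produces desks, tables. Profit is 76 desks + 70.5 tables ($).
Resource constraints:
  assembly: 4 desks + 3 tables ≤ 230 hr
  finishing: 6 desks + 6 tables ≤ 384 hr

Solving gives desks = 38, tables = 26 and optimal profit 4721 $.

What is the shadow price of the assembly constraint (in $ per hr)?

Check each constraint at x*: assembly 230/230 (tight); finishing 384/384 (tight).
The binding rows give the dual system: 4·y_assembly + 6·y_finishing = 76 and 3·y_assembly + 6·y_finishing = 70.5.
→ y_assembly = 5.5 and y_finishing = 9.
Shadow price of assembly = 5.5.

5.5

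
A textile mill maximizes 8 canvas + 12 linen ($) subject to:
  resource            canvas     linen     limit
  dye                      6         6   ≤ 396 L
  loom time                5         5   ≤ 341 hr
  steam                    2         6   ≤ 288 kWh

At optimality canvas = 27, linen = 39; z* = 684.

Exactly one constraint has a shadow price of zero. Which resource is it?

loom time

dye: 396/396 (binding)
loom time: 330/341 (slack 11)
steam: 288/288 (binding)
By complementary slackness, a constraint with positive slack has shadow price 0 → loom time.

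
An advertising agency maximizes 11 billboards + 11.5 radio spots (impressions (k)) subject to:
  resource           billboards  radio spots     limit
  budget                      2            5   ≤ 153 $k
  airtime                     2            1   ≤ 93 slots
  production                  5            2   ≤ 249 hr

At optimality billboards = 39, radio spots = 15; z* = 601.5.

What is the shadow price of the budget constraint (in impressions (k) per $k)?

1.5

Binding: budget and airtime. Non-binding: production (24 unused).
Slack constraints have shadow price 0 (complementary slackness).
The binding rows give the dual system: 2·y_budget + 2·y_airtime = 11 and 5·y_budget + 1·y_airtime = 11.5.
This yields shadow prices y_budget = 1.5, y_airtime = 4.
Shadow price of budget = 1.5.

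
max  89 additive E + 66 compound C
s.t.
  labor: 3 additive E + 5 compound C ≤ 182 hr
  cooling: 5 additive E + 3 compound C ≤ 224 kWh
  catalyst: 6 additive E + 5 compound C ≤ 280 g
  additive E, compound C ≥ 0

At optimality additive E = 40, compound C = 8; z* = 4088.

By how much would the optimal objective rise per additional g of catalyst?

9

Binding: cooling and catalyst. Non-binding: labor (22 unused).
Since labor is not tight, its dual is 0.
From A_Bᵀ y = c: 5·y_cooling + 6·y_catalyst = 89; 3·y_cooling + 5·y_catalyst = 66.
This yields shadow prices y_cooling = 7, y_catalyst = 9.
Shadow price of catalyst = 9.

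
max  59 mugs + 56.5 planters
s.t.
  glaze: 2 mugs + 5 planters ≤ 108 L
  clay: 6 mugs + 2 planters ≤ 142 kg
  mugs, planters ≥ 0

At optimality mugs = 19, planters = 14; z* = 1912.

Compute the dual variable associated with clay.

Both glaze and clay are binding at x*.
The binding rows give the dual system: 2·y_glaze + 6·y_clay = 59 and 5·y_glaze + 2·y_clay = 56.5.
Solving: y_glaze = 8.5, y_clay = 7.
Shadow price of clay = 7.

7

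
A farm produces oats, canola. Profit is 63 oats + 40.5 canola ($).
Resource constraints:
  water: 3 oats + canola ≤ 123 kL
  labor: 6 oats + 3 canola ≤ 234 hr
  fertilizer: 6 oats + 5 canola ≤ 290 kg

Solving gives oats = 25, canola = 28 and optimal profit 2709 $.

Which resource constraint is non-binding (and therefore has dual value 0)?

water: 103/123 (slack 20)
labor: 234/234 (binding)
fertilizer: 290/290 (binding)
By complementary slackness, a constraint with positive slack has shadow price 0 → water.

water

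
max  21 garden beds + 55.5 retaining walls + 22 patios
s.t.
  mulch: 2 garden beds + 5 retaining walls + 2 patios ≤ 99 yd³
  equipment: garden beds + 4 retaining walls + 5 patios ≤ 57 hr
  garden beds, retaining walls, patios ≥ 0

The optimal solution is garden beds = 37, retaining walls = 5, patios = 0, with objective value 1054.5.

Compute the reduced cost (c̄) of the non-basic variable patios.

At the optimum: mulch uses 99 of 99 (binding); equipment uses 57 of 57 (binding).
From A_Bᵀ y = c: 2·y_mulch + 1·y_equipment = 21; 5·y_mulch + 4·y_equipment = 55.5.
Solving: y_mulch = 9.5, y_equipment = 2.
Reduced cost of patios: c₃ − yᵀa₃ = 22 − (9.5·2 + 2·5) = 22 − 29 = -7.

-7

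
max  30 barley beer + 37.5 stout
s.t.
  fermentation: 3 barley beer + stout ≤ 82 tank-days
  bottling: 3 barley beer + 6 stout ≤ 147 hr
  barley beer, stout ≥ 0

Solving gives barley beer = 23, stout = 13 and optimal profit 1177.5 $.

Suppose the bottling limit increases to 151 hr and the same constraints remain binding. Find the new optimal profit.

1199.5

Check each constraint at x*: fermentation 82/82 (tight); bottling 147/147 (tight).
The binding rows give the dual system: 3·y_fermentation + 3·y_bottling = 30 and 1·y_fermentation + 6·y_bottling = 37.5.
This yields shadow prices y_fermentation = 4.5, y_bottling = 5.5.
Δz = y_bottling·Δb = 5.5 × (4) = 22, so new z* = 1177.5 + 22 = 1199.5.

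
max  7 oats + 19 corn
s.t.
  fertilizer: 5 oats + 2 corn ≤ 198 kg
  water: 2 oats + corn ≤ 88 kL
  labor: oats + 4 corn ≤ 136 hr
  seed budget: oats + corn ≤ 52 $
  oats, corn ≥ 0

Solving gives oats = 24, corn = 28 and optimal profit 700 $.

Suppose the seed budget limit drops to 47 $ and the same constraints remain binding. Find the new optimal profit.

At the optimum: fertilizer uses 176 of 198 (slack = 22); water uses 76 of 88 (slack = 12); labor uses 136 of 136 (binding); seed budget uses 52 of 52 (binding).
Since fertilizer, water are not tight, their duals are 0.
The binding rows give the dual system: 1·y_labor + 1·y_seed budget = 7 and 4·y_labor + 1·y_seed budget = 19.
Solving: y_labor = 4, y_seed budget = 3.
Δz = y_seed budget·Δb = 3 × (-5) = -15, so new z* = 700 − 15 = 685.

685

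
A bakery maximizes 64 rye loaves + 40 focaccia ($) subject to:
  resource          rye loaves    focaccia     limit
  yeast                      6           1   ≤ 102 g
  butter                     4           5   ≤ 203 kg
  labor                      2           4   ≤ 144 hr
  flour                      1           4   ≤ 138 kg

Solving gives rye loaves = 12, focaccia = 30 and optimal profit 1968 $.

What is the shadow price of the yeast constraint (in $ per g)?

8

At the optimum: yeast uses 102 of 102 (binding); butter uses 198 of 203 (slack = 5); labor uses 144 of 144 (binding); flour uses 132 of 138 (slack = 6).
Since butter, flour are not tight, their duals are 0.
Dual feasibility on the basic columns requires 6·y_yeast + 2·y_labor = 64, 1·y_yeast + 4·y_labor = 40.
→ y_yeast = 8 and y_labor = 8.
Shadow price of yeast = 8.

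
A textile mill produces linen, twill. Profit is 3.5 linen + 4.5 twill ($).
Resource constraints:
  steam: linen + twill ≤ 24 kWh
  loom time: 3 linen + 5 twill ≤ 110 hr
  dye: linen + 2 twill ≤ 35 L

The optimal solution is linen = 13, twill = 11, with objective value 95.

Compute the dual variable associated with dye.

Binding: steam and dye. Non-binding: loom time (16 unused).
Slack constraints have shadow price 0 (complementary slackness).
Dual feasibility on the basic columns requires 1·y_steam + 1·y_dye = 3.5, 1·y_steam + 2·y_dye = 4.5.
→ y_steam = 2.5 and y_dye = 1.
Shadow price of dye = 1.

1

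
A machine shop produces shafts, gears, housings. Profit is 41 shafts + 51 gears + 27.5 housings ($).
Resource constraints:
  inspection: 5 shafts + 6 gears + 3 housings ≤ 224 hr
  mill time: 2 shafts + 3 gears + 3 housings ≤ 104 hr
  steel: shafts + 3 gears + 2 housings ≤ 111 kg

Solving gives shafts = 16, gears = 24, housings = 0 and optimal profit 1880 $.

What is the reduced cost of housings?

At the optimum: inspection uses 224 of 224 (binding); mill time uses 104 of 104 (binding); steel uses 88 of 111 (slack = 23).
Since steel is not tight, its dual is 0.
Dual feasibility on the basic columns requires 5·y_inspection + 2·y_mill time = 41, 6·y_inspection + 3·y_mill time = 51.
This yields shadow prices y_inspection = 7, y_mill time = 3.
Reduced cost of housings: c₃ − yᵀa₃ = 27.5 − (7·3 + 3·3) = 27.5 − 30 = -2.5.

-2.5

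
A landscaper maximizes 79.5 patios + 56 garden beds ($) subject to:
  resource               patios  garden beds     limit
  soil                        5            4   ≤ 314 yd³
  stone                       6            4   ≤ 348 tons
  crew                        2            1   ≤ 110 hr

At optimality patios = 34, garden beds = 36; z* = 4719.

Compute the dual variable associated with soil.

4.5

Binding: soil and stone. Non-binding: crew (6 unused).
By complementary slackness, y = 0 for the non-binding constraint.
From A_Bᵀ y = c: 5·y_soil + 6·y_stone = 79.5; 4·y_soil + 4·y_stone = 56.
This yields shadow prices y_soil = 4.5, y_stone = 9.5.
Shadow price of soil = 4.5.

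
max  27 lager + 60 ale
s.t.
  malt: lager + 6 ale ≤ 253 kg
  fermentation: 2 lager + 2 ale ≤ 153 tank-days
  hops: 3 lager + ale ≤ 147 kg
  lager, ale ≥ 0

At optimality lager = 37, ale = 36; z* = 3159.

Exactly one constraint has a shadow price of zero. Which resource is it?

malt: 253/253 (binding)
fermentation: 146/153 (slack 7)
hops: 147/147 (binding)
By complementary slackness, a constraint with positive slack has shadow price 0 → fermentation.

fermentation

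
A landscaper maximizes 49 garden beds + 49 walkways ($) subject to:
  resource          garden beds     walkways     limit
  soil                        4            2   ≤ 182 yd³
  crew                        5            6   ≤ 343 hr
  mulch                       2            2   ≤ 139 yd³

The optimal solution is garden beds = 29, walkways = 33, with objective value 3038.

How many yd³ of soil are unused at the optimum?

soil used = 4·29 + 2·33 = 182; slack = 182 − 182 = 0.

0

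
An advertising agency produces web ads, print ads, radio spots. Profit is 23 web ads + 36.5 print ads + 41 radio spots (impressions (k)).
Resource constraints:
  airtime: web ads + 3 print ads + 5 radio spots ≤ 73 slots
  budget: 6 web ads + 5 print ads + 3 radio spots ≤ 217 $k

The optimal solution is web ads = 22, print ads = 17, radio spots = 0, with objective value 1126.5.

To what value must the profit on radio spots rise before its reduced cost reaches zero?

Both airtime and budget are binding at x*.
The binding rows give the dual system: 1·y_airtime + 6·y_budget = 23 and 3·y_airtime + 5·y_budget = 36.5.
→ y_airtime = 8 and y_budget = 2.5.
radio spots enters the basis when its profit ≥ yᵀa₃ = 8·5 + 2.5·3 = 47.5.

47.5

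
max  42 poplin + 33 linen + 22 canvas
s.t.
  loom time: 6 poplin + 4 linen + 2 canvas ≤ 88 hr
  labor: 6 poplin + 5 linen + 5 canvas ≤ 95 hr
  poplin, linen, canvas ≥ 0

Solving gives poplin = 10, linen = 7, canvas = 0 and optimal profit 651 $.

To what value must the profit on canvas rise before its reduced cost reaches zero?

Check each constraint at x*: loom time 88/88 (tight); labor 95/95 (tight).
The binding rows give the dual system: 6·y_loom time + 6·y_labor = 42 and 4·y_loom time + 5·y_labor = 33.
This yields shadow prices y_loom time = 2, y_labor = 5.
canvas enters the basis when its profit ≥ yᵀa₃ = 2·2 + 5·5 = 29.

29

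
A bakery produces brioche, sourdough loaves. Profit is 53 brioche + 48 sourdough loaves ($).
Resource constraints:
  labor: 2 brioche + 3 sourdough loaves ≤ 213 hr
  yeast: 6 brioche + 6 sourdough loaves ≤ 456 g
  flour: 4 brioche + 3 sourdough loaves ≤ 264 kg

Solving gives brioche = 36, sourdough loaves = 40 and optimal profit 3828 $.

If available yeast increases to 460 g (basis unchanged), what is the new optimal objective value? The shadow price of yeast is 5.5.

Δb = 4, so new z* = 3828 + (5.5)·(4) = 3828 + 22 = 3850.

3850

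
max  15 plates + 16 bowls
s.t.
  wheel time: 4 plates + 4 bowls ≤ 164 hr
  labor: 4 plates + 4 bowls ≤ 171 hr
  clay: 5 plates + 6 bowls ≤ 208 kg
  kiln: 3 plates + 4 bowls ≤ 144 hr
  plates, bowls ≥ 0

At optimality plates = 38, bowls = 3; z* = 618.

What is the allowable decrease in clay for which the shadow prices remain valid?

Binding constraints: wheel time, clay. The basis is B = [[4,4],[5,6]] with det 4.
Per unit decrease in clay, x* moves by d = (1, -1).
The basis stays optimal until bowls reaches 0; allowable decrease = 3 kg.

3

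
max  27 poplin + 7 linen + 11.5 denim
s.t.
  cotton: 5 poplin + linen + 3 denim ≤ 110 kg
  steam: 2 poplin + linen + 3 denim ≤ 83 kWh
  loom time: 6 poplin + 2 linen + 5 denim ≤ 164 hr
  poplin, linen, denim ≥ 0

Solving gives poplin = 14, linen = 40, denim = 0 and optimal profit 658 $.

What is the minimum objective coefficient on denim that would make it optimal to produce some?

Binding: cotton and loom time. Non-binding: steam (15 unused).
Since steam is not tight, its dual is 0.
From A_Bᵀ y = c: 5·y_cotton + 6·y_loom time = 27; 1·y_cotton + 2·y_loom time = 7.
→ y_cotton = 3 and y_loom time = 2.
denim enters the basis when its profit ≥ yᵀa₃ = 3·3 + 2·5 = 19.

19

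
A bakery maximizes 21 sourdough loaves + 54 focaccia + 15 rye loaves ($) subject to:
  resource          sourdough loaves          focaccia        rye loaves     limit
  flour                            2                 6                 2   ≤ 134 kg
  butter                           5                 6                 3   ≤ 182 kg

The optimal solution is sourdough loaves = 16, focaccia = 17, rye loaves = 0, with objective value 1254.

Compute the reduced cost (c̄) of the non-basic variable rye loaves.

-4

At the optimum: flour uses 134 of 134 (binding); butter uses 182 of 182 (binding).
The binding rows give the dual system: 2·y_flour + 5·y_butter = 21 and 6·y_flour + 6·y_butter = 54.
→ y_flour = 8 and y_butter = 1.
Reduced cost of rye loaves: c₃ − yᵀa₃ = 15 − (8·2 + 1·3) = 15 − 19 = -4.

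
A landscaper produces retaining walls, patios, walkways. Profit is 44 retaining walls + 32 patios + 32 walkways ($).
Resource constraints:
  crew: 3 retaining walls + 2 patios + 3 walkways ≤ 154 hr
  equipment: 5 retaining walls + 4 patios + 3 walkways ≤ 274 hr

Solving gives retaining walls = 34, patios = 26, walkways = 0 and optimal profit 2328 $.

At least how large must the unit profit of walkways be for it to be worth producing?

36

At the optimum: crew uses 154 of 154 (binding); equipment uses 274 of 274 (binding).
The binding rows give the dual system: 3·y_crew + 5·y_equipment = 44 and 2·y_crew + 4·y_equipment = 32.
This yields shadow prices y_crew = 8, y_equipment = 4.
walkways enters the basis when its profit ≥ yᵀa₃ = 8·3 + 4·3 = 36.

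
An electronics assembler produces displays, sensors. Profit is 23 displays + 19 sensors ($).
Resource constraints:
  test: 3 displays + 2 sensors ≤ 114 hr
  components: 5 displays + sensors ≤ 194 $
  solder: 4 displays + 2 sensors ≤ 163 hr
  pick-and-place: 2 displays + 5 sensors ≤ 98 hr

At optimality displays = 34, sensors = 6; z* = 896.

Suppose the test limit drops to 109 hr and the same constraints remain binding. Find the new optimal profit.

861

Binding: test and pick-and-place. Non-binding: components (18 unused), solder (15 unused).
Slack constraints have shadow price 0 (complementary slackness).
The binding rows give the dual system: 3·y_test + 2·y_pick-and-place = 23 and 2·y_test + 5·y_pick-and-place = 19.
Solving: y_test = 7, y_pick-and-place = 1.
Δz = y_test·Δb = 7 × (-5) = -35, so new z* = 896 − 35 = 861.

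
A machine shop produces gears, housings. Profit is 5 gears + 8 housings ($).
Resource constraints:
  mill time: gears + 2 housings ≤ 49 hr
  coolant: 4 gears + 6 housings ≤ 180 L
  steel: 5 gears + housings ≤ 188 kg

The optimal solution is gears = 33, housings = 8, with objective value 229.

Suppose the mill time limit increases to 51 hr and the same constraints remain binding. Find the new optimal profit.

231

Check each constraint at x*: mill time 49/49 (tight); coolant 180/180 (tight); steel 173/188 (slack 15).
By complementary slackness, y = 0 for the non-binding constraint.
The binding rows give the dual system: 1·y_mill time + 4·y_coolant = 5 and 2·y_mill time + 6·y_coolant = 8.
Solving: y_mill time = 1, y_coolant = 1.
Δz = y_mill time·Δb = 1 × (2) = 2, so new z* = 229 + 2 = 231.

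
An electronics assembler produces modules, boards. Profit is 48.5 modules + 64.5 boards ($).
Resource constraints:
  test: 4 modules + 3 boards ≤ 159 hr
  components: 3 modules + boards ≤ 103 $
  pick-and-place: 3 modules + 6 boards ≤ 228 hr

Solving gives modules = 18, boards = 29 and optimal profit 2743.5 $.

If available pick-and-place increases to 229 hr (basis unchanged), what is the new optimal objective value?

Check each constraint at x*: test 159/159 (tight); components 83/103 (slack 20); pick-and-place 228/228 (tight).
By complementary slackness, y = 0 for the non-binding constraint.
The binding rows give the dual system: 4·y_test + 3·y_pick-and-place = 48.5 and 3·y_test + 6·y_pick-and-place = 64.5.
This yields shadow prices y_test = 6.5, y_pick-and-place = 7.5.
Δz = y_pick-and-place·Δb = 7.5 × (1) = 7.5, so new z* = 2743.5 + 7.5 = 2751.

2751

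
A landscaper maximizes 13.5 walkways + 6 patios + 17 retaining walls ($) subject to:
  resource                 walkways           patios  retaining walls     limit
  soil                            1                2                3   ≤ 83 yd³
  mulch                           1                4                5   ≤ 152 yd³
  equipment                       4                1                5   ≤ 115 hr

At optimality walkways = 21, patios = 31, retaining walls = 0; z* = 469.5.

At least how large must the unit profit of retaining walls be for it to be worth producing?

Binding: soil and equipment. Non-binding: mulch (7 unused).
By complementary slackness, y = 0 for the non-binding constraint.
From A_Bᵀ y = c: 1·y_soil + 4·y_equipment = 13.5; 2·y_soil + 1·y_equipment = 6.
This yields shadow prices y_soil = 1.5, y_equipment = 3.
retaining walls enters the basis when its profit ≥ yᵀa₃ = 1.5·3 + 3·5 = 19.5.

19.5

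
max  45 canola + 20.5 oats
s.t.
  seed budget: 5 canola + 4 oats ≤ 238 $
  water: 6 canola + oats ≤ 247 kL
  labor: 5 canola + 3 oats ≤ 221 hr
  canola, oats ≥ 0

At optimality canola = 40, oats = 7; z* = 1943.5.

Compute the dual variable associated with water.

At the optimum: seed budget uses 228 of 238 (slack = 10); water uses 247 of 247 (binding); labor uses 221 of 221 (binding).
By complementary slackness, y = 0 for the non-binding constraint.
The binding rows give the dual system: 6·y_water + 5·y_labor = 45 and 1·y_water + 3·y_labor = 20.5.
→ y_water = 2.5 and y_labor = 6.
Shadow price of water = 2.5.

2.5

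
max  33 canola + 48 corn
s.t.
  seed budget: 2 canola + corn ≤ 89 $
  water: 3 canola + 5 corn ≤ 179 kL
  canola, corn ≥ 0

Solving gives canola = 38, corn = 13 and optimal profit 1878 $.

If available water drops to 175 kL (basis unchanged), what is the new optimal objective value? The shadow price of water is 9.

1842

Δb = -4, so new z* = 1878 + (9)·(-4) = 1878 − 36 = 1842.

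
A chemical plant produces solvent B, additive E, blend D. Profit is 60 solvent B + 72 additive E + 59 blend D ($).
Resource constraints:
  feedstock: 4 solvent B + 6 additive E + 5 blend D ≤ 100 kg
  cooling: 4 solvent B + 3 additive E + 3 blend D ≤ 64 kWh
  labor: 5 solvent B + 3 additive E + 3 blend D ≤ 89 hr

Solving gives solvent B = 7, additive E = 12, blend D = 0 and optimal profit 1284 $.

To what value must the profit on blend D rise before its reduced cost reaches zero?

At the optimum: feedstock uses 100 of 100 (binding); cooling uses 64 of 64 (binding); labor uses 71 of 89 (slack = 18).
Since labor is not tight, its dual is 0.
The binding rows give the dual system: 4·y_feedstock + 4·y_cooling = 60 and 6·y_feedstock + 3·y_cooling = 72.
This yields shadow prices y_feedstock = 9, y_cooling = 6.
blend D enters the basis when its profit ≥ yᵀa₃ = 9·5 + 6·3 = 63.

63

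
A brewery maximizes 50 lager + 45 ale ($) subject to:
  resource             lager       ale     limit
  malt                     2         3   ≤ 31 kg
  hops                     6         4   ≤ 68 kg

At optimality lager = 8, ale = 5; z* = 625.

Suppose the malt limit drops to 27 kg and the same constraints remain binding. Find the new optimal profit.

597

At the optimum: malt uses 31 of 31 (binding); hops uses 68 of 68 (binding).
The binding rows give the dual system: 2·y_malt + 6·y_hops = 50 and 3·y_malt + 4·y_hops = 45.
This yields shadow prices y_malt = 7, y_hops = 6.
Δz = y_malt·Δb = 7 × (-4) = -28, so new z* = 625 − 28 = 597.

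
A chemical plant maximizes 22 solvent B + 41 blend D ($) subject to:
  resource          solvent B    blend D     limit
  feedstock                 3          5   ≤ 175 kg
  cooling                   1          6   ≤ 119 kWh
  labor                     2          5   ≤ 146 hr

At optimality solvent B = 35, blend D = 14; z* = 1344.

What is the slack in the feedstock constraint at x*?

0

feedstock used = 3·35 + 5·14 = 175; slack = 175 − 175 = 0.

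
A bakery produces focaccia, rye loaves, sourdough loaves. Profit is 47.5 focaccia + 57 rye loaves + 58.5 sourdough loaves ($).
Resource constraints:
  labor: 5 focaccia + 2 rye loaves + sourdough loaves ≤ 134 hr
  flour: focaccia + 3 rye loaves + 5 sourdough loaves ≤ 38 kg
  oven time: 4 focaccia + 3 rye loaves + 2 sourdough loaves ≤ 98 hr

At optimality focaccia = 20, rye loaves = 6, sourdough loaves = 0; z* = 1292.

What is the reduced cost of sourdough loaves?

-8

At the optimum: labor uses 112 of 134 (slack = 22); flour uses 38 of 38 (binding); oven time uses 98 of 98 (binding).
By complementary slackness, y = 0 for the non-binding constraint.
The binding rows give the dual system: 1·y_flour + 4·y_oven time = 47.5 and 3·y_flour + 3·y_oven time = 57.
Solving: y_flour = 9.5, y_oven time = 9.5.
Reduced cost of sourdough loaves: c₃ − yᵀa₃ = 58.5 − (9.5·5 + 9.5·2) = 58.5 − 66.5 = -8.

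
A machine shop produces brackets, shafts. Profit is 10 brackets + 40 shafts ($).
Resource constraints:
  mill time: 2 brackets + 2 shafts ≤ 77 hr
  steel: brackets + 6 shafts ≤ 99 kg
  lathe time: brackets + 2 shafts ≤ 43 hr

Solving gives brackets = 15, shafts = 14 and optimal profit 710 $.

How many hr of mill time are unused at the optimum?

19

mill time used = 2·15 + 2·14 = 58; slack = 77 − 58 = 19.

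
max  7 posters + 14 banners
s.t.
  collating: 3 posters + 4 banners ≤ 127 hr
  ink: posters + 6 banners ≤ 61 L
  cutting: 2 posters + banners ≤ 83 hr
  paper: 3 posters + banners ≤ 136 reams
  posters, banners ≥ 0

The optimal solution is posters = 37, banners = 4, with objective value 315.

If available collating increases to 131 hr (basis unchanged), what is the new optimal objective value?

323

At the optimum: collating uses 127 of 127 (binding); ink uses 61 of 61 (binding); cutting uses 78 of 83 (slack = 5); paper uses 115 of 136 (slack = 21).
Since cutting, paper are not tight, their duals are 0.
Dual feasibility on the basic columns requires 3·y_collating + 1·y_ink = 7, 4·y_collating + 6·y_ink = 14.
Solving: y_collating = 2, y_ink = 1.
Δz = y_collating·Δb = 2 × (4) = 8, so new z* = 315 + 8 = 323.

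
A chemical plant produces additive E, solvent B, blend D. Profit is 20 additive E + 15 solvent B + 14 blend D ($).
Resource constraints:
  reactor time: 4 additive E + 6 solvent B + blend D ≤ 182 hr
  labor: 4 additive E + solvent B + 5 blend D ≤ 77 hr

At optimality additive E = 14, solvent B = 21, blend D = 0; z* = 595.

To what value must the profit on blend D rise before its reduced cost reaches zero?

Check each constraint at x*: reactor time 182/182 (tight); labor 77/77 (tight).
The binding rows give the dual system: 4·y_reactor time + 4·y_labor = 20 and 6·y_reactor time + 1·y_labor = 15.
This yields shadow prices y_reactor time = 2, y_labor = 3.
blend D enters the basis when its profit ≥ yᵀa₃ = 2·1 + 3·5 = 17.

17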